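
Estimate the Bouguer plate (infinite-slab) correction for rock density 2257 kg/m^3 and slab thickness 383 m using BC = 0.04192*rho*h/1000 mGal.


BC = 0.04192 * rho * h / 1000
= 0.04192 * 2257 * 383 / 1000
= 36.2369 mGal

36.2369


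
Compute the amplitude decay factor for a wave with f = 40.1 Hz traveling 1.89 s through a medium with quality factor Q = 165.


pi*f*t/Q = pi*40.1*1.89/165 = 1.443019
A/A0 = exp(-1.443019) = 0.236214

0.236214


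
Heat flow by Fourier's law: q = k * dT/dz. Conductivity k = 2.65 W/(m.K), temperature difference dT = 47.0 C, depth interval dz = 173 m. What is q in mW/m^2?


q = k * dT / dz * 1000
= 2.65 * 47.0 / 173 * 1000
= 0.719942 * 1000
= 719.9422 mW/m^2

719.9422


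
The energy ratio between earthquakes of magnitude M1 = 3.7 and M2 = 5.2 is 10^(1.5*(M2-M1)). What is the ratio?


M2 - M1 = 5.2 - 3.7 = 1.5
1.5 * 1.5 = 2.25
ratio = 10^2.25 = 177.83

177.83


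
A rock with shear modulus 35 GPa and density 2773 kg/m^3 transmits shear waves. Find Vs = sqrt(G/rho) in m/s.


Convert G to Pa: G = 35e9 Pa
Compute G/rho = 35e9 / 2773 = 12621709.3401
Vs = sqrt(12621709.3401) = 3552.7 m/s

3552.7


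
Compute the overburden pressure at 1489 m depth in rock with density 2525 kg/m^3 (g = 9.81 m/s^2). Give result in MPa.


P = rho * g * z / 1e6
= 2525 * 9.81 * 1489 / 1e6
= 36882902.25 / 1e6
= 36.8829 MPa

36.8829


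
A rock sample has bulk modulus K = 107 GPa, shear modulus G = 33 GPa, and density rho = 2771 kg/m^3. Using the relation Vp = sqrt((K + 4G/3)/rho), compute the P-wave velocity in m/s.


First compute the effective modulus:
K + 4G/3 = 107e9 + 4*33e9/3 = 151000000000.0 Pa
Then divide by density:
151000000000.0 / 2771 = 54492962.8293 Pa/(kg/m^3)
Take the square root:
Vp = sqrt(54492962.8293) = 7381.93 m/s

7381.93


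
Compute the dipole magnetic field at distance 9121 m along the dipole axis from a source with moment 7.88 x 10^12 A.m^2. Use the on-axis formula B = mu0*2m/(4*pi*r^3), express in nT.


m = 7.88 x 10^12 = 7880000000000 A.m^2
2m = 15760000000000 A.m^2
r^3 = 9121^3 = 758800078561
B = (4pi*10^-7) * 15760000000000 / (4*pi * 758800078561) * 1e9
= 19804600.08823 / 9535363009402.38 * 1e9
= 2076.9634 nT

2076.9634


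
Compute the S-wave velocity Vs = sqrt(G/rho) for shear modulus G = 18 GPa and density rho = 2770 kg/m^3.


Convert G to Pa: G = 18e9 Pa
Compute G/rho = 18e9 / 2770 = 6498194.9458
Vs = sqrt(6498194.9458) = 2549.16 m/s

2549.16


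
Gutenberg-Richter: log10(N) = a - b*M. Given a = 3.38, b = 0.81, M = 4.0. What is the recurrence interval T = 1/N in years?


log10(N) = 3.38 - 0.81*4.0 = 0.14
N = 10^0.14 = 1.380384
T = 1/N = 1/1.380384 = 0.7244 years

0.7244


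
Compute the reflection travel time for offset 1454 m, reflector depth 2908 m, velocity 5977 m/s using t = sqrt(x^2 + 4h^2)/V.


x^2 + 4h^2 = 1454^2 + 4*2908^2 = 2114116 + 33825856 = 35939972
sqrt(35939972) = 5994.9956
t = 5994.9956 / 5977 = 1.003 s

1.003


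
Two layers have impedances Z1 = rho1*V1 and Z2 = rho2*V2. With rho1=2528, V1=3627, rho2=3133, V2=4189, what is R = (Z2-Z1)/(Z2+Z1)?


Z1 = 2528 * 3627 = 9169056
Z2 = 3133 * 4189 = 13124137
R = (13124137 - 9169056) / (13124137 + 9169056) = 3955081 / 22293193 = 0.1774

0.1774


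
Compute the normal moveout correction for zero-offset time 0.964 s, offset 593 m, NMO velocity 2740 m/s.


x/Vnmo = 593/2740 = 0.216423
(x/Vnmo)^2 = 0.046839
t0^2 = 0.929296
sqrt(0.929296 + 0.046839) = 0.987995
dt = 0.987995 - 0.964 = 0.023995

0.023995


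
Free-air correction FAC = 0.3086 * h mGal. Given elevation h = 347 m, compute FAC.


FAC = 0.3086 * h
= 0.3086 * 347
= 107.0842 mGal

107.0842


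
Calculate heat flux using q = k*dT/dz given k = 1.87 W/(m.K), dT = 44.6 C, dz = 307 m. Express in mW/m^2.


q = k * dT / dz * 1000
= 1.87 * 44.6 / 307 * 1000
= 0.271668 * 1000
= 271.6678 mW/m^2

271.6678


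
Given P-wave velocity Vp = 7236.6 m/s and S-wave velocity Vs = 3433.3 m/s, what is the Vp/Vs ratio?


Vp/Vs = 7236.6 / 3433.3
= 2.1078

2.1078


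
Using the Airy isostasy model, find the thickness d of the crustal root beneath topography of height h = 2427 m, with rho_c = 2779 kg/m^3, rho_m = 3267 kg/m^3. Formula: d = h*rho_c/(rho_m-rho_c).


rho_m - rho_c = 3267 - 2779 = 488
d = 2427 * 2779 / 488
= 6744633 / 488
= 13820.97 m

13820.97


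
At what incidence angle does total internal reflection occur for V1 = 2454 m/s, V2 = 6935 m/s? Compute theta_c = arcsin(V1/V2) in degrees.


V1/V2 = 2454/6935 = 0.353857
theta_c = arcsin(0.353857) = 20.7234 degrees

20.7234


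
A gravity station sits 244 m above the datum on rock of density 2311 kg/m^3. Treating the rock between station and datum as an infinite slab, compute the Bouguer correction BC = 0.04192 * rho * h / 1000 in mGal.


BC = 0.04192 * rho * h / 1000
= 0.04192 * 2311 * 244 / 1000
= 23.638 mGal

23.638


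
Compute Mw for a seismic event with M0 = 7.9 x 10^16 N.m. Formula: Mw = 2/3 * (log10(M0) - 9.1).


log10(M0) = log10(7.9 x 10^16) = 16.8976
Mw = 2/3 * (16.8976 - 9.1)
= 2/3 * 7.7976
= 5.2

5.2


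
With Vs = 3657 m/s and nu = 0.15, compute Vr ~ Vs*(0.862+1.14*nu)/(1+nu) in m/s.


Numerator factor = 0.862 + 1.14*0.15 = 1.033
Denominator = 1 + 0.15 = 1.15
Vr = 3657 * 1.033 / 1.15 = 3284.94 m/s

3284.94


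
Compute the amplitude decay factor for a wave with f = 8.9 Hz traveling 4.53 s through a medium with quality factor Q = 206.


pi*f*t/Q = pi*8.9*4.53/206 = 0.614852
A/A0 = exp(-0.614852) = 0.540721

0.540721


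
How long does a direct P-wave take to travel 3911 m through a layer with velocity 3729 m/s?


t = x / V
= 3911 / 3729
= 1.0488 s

1.0488


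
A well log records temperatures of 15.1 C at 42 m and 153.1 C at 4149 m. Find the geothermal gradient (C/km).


dT = 153.1 - 15.1 = 138.0 C
dz = 4149 - 42 = 4107 m
gradient = dT/dz * 1000 = 138.0/4107 * 1000 = 33.6012 C/km

33.6012


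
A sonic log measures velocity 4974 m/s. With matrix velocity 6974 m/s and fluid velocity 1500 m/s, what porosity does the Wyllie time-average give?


1/V - 1/Vm = 1/4974 - 1/6974 = 5.766e-05
1/Vf - 1/Vm = 1/1500 - 1/6974 = 0.00052328
phi = 5.766e-05 / 0.00052328 = 0.1102

0.1102


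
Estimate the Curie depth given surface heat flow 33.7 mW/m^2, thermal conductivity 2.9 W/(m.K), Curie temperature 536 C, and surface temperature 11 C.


T_Curie - T_surf = 536 - 11 = 525 C
Convert q to W/m^2: 33.7 mW/m^2 = 0.0337 W/m^2
d = 525 * 2.9 / 0.0337 = 45178.04 m

45178.04


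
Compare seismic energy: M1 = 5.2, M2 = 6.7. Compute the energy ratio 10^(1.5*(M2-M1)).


M2 - M1 = 6.7 - 5.2 = 1.5
1.5 * 1.5 = 2.25
ratio = 10^2.25 = 177.83

177.83


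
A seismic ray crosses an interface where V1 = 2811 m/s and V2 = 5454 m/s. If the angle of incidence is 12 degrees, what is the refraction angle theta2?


sin(theta1) = sin(12 deg) = 0.207912
sin(theta2) = V2/V1 * sin(theta1) = 5454/2811 * 0.207912 = 0.403397
theta2 = arcsin(0.403397) = 23.7907 degrees

23.7907


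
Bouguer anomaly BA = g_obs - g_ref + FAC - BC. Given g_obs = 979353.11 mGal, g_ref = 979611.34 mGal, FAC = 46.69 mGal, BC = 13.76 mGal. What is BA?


BA = g_obs - g_ref + FAC - BC
= 979353.11 - 979611.34 + 46.69 - 13.76
= -225.3 mGal

-225.3


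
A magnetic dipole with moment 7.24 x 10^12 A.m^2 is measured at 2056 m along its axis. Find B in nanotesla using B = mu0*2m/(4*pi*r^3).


m = 7.24 x 10^12 = 7240000000000 A.m^2
2m = 14480000000000 A.m^2
r^3 = 2056^3 = 8690991616
B = (4pi*10^-7) * 14480000000000 / (4*pi * 8690991616) * 1e9
= 18196104.649592 / 109214221652.94 * 1e9
= 166609.2966 nT

166609.2966


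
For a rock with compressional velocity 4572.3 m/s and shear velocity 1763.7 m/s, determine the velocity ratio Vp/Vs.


Vp/Vs = 4572.3 / 1763.7
= 2.5924

2.5924


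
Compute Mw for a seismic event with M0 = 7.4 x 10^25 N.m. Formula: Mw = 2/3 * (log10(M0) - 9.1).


log10(M0) = log10(7.4 x 10^25) = 25.8692
Mw = 2/3 * (25.8692 - 9.1)
= 2/3 * 16.7692
= 11.18

11.18


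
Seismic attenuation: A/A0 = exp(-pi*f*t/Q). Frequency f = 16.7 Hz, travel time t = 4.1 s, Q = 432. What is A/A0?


pi*f*t/Q = pi*16.7*4.1/432 = 0.497928
A/A0 = exp(-0.497928) = 0.607789

0.607789


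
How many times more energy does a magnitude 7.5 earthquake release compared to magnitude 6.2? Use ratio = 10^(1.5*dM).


M2 - M1 = 7.5 - 6.2 = 1.3
1.5 * 1.3 = 1.95
ratio = 10^1.95 = 89.13

89.13


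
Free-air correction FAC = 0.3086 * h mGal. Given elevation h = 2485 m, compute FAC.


FAC = 0.3086 * h
= 0.3086 * 2485
= 766.871 mGal

766.871


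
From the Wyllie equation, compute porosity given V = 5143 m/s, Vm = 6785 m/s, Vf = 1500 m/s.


1/V - 1/Vm = 1/5143 - 1/6785 = 4.706e-05
1/Vf - 1/Vm = 1/1500 - 1/6785 = 0.00051928
phi = 4.706e-05 / 0.00051928 = 0.0906

0.0906


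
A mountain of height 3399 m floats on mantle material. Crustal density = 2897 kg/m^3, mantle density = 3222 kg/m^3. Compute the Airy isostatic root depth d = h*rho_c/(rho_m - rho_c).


rho_m - rho_c = 3222 - 2897 = 325
d = 3399 * 2897 / 325
= 9846903 / 325
= 30298.16 m

30298.16


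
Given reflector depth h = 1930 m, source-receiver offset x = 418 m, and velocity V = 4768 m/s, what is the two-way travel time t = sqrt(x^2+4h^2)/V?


x^2 + 4h^2 = 418^2 + 4*1930^2 = 174724 + 14899600 = 15074324
sqrt(15074324) = 3882.5667
t = 3882.5667 / 4768 = 0.8143 s

0.8143


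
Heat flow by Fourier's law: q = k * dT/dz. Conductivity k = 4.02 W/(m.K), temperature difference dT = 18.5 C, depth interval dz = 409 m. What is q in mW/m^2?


q = k * dT / dz * 1000
= 4.02 * 18.5 / 409 * 1000
= 0.181834 * 1000
= 181.8337 mW/m^2

181.8337


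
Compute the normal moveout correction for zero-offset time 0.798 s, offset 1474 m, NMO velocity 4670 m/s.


x/Vnmo = 1474/4670 = 0.315632
(x/Vnmo)^2 = 0.099623
t0^2 = 0.636804
sqrt(0.636804 + 0.099623) = 0.858153
dt = 0.858153 - 0.798 = 0.060153

0.060153


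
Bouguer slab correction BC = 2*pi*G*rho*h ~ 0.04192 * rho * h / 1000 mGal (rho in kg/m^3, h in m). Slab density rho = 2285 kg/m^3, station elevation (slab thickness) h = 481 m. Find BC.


BC = 0.04192 * rho * h / 1000
= 0.04192 * 2285 * 481 / 1000
= 46.0736 mGal

46.0736


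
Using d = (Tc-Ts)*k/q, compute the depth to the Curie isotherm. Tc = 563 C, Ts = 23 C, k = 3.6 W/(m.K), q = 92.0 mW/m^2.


T_Curie - T_surf = 563 - 23 = 540 C
Convert q to W/m^2: 92.0 mW/m^2 = 0.092 W/m^2
d = 540 * 3.6 / 0.092 = 21130.43 m

21130.43


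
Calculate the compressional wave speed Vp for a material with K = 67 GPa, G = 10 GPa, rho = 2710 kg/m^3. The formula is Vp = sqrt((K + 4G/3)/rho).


First compute the effective modulus:
K + 4G/3 = 67e9 + 4*10e9/3 = 80333333333.33 Pa
Then divide by density:
80333333333.33 / 2710 = 29643296.433 Pa/(kg/m^3)
Take the square root:
Vp = sqrt(29643296.433) = 5444.57 m/s

5444.57


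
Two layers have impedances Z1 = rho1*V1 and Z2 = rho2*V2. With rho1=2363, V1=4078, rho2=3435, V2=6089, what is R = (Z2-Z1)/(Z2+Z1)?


Z1 = 2363 * 4078 = 9636314
Z2 = 3435 * 6089 = 20915715
R = (20915715 - 9636314) / (20915715 + 9636314) = 11279401 / 30552029 = 0.3692

0.3692


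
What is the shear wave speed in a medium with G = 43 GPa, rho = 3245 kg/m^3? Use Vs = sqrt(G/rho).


Convert G to Pa: G = 43e9 Pa
Compute G/rho = 43e9 / 3245 = 13251155.624
Vs = sqrt(13251155.624) = 3640.21 m/s

3640.21


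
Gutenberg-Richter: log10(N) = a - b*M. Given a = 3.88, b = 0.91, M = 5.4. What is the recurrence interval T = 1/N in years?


log10(N) = 3.88 - 0.91*5.4 = -1.034
N = 10^-1.034 = 0.09247
T = 1/N = 1/0.09247 = 10.8143 years

10.8143


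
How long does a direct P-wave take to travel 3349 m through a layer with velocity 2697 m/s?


t = x / V
= 3349 / 2697
= 1.2418 s

1.2418


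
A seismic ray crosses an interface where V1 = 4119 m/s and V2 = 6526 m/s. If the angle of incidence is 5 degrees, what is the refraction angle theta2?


sin(theta1) = sin(5 deg) = 0.087156
sin(theta2) = V2/V1 * sin(theta1) = 6526/4119 * 0.087156 = 0.138087
theta2 = arcsin(0.138087) = 7.9371 degrees

7.9371


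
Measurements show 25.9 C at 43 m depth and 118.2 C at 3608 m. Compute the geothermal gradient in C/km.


dT = 118.2 - 25.9 = 92.3 C
dz = 3608 - 43 = 3565 m
gradient = dT/dz * 1000 = 92.3/3565 * 1000 = 25.8906 C/km

25.8906


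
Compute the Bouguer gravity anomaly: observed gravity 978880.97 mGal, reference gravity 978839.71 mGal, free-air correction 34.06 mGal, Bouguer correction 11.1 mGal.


BA = g_obs - g_ref + FAC - BC
= 978880.97 - 978839.71 + 34.06 - 11.1
= 64.22 mGal

64.22


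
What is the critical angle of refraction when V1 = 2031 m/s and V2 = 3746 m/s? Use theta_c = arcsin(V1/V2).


V1/V2 = 2031/3746 = 0.542178
theta_c = arcsin(0.542178) = 32.8321 degrees

32.8321


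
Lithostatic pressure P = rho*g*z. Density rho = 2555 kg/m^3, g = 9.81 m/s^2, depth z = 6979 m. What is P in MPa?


P = rho * g * z / 1e6
= 2555 * 9.81 * 6979 / 1e6
= 174925494.45 / 1e6
= 174.9255 MPa

174.9255


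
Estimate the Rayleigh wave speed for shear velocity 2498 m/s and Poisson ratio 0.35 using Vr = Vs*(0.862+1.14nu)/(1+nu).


Numerator factor = 0.862 + 1.14*0.35 = 1.261
Denominator = 1 + 0.35 = 1.35
Vr = 2498 * 1.261 / 1.35 = 2333.32 m/s

2333.32


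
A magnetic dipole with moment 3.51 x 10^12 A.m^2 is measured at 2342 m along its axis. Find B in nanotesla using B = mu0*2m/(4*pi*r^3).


m = 3.51 x 10^12 = 3510000000000 A.m^2
2m = 7020000000000 A.m^2
r^3 = 2342^3 = 12845785688
B = (4pi*10^-7) * 7020000000000 / (4*pi * 12845785688) * 1e9
= 8821592.17128 / 161424903788.04 * 1e9
= 54648.2728 nT

54648.2728


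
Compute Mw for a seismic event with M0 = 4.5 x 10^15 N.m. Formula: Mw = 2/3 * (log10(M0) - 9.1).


log10(M0) = log10(4.5 x 10^15) = 15.6532
Mw = 2/3 * (15.6532 - 9.1)
= 2/3 * 6.5532
= 4.37

4.37


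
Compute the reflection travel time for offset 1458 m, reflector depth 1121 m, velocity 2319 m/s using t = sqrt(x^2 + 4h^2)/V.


x^2 + 4h^2 = 1458^2 + 4*1121^2 = 2125764 + 5026564 = 7152328
sqrt(7152328) = 2674.3837
t = 2674.3837 / 2319 = 1.1532 s

1.1532


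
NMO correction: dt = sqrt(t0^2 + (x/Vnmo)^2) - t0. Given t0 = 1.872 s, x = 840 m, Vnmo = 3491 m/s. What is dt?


x/Vnmo = 840/3491 = 0.240619
(x/Vnmo)^2 = 0.057897
t0^2 = 3.504384
sqrt(3.504384 + 0.057897) = 1.887401
dt = 1.887401 - 1.872 = 0.015401

0.015401


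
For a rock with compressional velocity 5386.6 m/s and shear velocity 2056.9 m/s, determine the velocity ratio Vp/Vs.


Vp/Vs = 5386.6 / 2056.9
= 2.6188

2.6188


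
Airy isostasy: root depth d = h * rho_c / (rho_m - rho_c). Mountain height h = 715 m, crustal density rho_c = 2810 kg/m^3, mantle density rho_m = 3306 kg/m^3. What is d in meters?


rho_m - rho_c = 3306 - 2810 = 496
d = 715 * 2810 / 496
= 2009150 / 496
= 4050.71 m

4050.71


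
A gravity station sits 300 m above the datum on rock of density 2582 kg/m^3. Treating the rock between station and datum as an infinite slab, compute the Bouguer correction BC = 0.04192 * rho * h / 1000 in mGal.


BC = 0.04192 * rho * h / 1000
= 0.04192 * 2582 * 300 / 1000
= 32.4712 mGal

32.4712


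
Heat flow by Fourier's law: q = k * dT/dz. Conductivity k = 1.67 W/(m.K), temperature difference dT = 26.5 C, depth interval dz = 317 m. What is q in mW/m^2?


q = k * dT / dz * 1000
= 1.67 * 26.5 / 317 * 1000
= 0.139606 * 1000
= 139.6057 mW/m^2

139.6057


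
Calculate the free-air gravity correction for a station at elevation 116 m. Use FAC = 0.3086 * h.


FAC = 0.3086 * h
= 0.3086 * 116
= 35.7976 mGal

35.7976


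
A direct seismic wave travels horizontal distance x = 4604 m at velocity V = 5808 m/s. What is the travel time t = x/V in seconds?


t = x / V
= 4604 / 5808
= 0.7927 s

0.7927


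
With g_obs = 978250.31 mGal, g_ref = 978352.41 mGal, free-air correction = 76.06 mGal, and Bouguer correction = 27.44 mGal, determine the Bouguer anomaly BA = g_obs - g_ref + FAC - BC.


BA = g_obs - g_ref + FAC - BC
= 978250.31 - 978352.41 + 76.06 - 27.44
= -53.48 mGal

-53.48


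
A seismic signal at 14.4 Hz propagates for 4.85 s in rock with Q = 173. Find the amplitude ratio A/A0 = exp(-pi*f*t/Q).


pi*f*t/Q = pi*14.4*4.85/173 = 1.268259
A/A0 = exp(-1.268259) = 0.281321

0.281321


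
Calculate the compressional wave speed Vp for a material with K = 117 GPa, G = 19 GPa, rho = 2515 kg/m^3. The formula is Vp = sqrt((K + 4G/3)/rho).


First compute the effective modulus:
K + 4G/3 = 117e9 + 4*19e9/3 = 142333333333.33 Pa
Then divide by density:
142333333333.33 / 2515 = 56593770.7091 Pa/(kg/m^3)
Take the square root:
Vp = sqrt(56593770.7091) = 7522.88 m/s

7522.88


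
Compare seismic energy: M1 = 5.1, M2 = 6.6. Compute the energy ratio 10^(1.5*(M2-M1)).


M2 - M1 = 6.6 - 5.1 = 1.5
1.5 * 1.5 = 2.25
ratio = 10^2.25 = 177.83

177.83


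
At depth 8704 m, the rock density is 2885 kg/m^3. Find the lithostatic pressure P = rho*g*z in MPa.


P = rho * g * z / 1e6
= 2885 * 9.81 * 8704 / 1e6
= 246339302.4 / 1e6
= 246.3393 MPa

246.3393


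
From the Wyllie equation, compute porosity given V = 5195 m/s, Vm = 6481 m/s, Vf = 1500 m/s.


1/V - 1/Vm = 1/5195 - 1/6481 = 3.82e-05
1/Vf - 1/Vm = 1/1500 - 1/6481 = 0.00051237
phi = 3.82e-05 / 0.00051237 = 0.0745

0.0745


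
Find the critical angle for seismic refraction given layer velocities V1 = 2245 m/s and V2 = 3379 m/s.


V1/V2 = 2245/3379 = 0.664398
theta_c = arcsin(0.664398) = 41.6361 degrees

41.6361


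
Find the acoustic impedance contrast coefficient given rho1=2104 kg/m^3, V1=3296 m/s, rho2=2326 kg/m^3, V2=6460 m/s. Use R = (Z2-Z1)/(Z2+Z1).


Z1 = 2104 * 3296 = 6934784
Z2 = 2326 * 6460 = 15025960
R = (15025960 - 6934784) / (15025960 + 6934784) = 8091176 / 21960744 = 0.3684

0.3684


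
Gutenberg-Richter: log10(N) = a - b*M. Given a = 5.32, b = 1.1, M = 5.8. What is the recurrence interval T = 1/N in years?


log10(N) = 5.32 - 1.1*5.8 = -1.06
N = 10^-1.06 = 0.087096
T = 1/N = 1/0.087096 = 11.4815 years

11.4815


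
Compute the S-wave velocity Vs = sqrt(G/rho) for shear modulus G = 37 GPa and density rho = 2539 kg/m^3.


Convert G to Pa: G = 37e9 Pa
Compute G/rho = 37e9 / 2539 = 14572666.4041
Vs = sqrt(14572666.4041) = 3817.42 m/s

3817.42


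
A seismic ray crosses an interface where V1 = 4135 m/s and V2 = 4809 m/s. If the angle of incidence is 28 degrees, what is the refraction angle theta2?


sin(theta1) = sin(28 deg) = 0.469472
sin(theta2) = V2/V1 * sin(theta1) = 4809/4135 * 0.469472 = 0.545995
theta2 = arcsin(0.545995) = 33.0927 degrees

33.0927


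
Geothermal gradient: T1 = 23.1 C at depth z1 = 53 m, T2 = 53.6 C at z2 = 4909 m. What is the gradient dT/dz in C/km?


dT = 53.6 - 23.1 = 30.5 C
dz = 4909 - 53 = 4856 m
gradient = dT/dz * 1000 = 30.5/4856 * 1000 = 6.2809 C/km

6.2809


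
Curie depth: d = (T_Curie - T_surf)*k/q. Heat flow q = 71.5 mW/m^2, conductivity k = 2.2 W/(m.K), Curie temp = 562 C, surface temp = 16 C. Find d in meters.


T_Curie - T_surf = 562 - 16 = 546 C
Convert q to W/m^2: 71.5 mW/m^2 = 0.0715 W/m^2
d = 546 * 2.2 / 0.0715 = 16800.0 m

16800.0


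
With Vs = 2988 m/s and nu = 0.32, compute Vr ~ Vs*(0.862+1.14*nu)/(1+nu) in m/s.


Numerator factor = 0.862 + 1.14*0.32 = 1.2268
Denominator = 1 + 0.32 = 1.32
Vr = 2988 * 1.2268 / 1.32 = 2777.03 m/s

2777.03


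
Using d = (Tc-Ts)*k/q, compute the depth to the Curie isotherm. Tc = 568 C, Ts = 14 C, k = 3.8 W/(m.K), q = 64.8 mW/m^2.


T_Curie - T_surf = 568 - 14 = 554 C
Convert q to W/m^2: 64.8 mW/m^2 = 0.0648 W/m^2
d = 554 * 3.8 / 0.0648 = 32487.65 m

32487.65


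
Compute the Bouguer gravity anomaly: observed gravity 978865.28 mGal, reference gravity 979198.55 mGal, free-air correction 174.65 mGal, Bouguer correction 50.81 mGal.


BA = g_obs - g_ref + FAC - BC
= 978865.28 - 979198.55 + 174.65 - 50.81
= -209.43 mGal

-209.43


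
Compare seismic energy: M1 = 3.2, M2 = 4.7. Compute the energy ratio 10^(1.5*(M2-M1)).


M2 - M1 = 4.7 - 3.2 = 1.5
1.5 * 1.5 = 2.25
ratio = 10^2.25 = 177.83

177.83


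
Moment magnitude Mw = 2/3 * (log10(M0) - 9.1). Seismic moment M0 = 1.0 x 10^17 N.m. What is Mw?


log10(M0) = log10(1.0 x 10^17) = 17.0
Mw = 2/3 * (17.0 - 9.1)
= 2/3 * 7.9
= 5.27

5.27


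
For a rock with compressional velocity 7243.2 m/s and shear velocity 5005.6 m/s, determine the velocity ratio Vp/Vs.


Vp/Vs = 7243.2 / 5005.6
= 1.447

1.447


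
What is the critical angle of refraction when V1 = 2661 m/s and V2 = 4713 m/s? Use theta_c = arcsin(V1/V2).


V1/V2 = 2661/4713 = 0.564609
theta_c = arcsin(0.564609) = 34.3751 degrees

34.3751


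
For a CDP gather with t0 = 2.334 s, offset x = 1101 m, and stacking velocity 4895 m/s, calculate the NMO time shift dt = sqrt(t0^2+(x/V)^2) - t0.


x/Vnmo = 1101/4895 = 0.224923
(x/Vnmo)^2 = 0.050591
t0^2 = 5.447556
sqrt(5.447556 + 0.050591) = 2.344813
dt = 2.344813 - 2.334 = 0.010813

0.010813


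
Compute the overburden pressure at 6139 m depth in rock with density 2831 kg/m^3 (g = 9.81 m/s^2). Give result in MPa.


P = rho * g * z / 1e6
= 2831 * 9.81 * 6139 / 1e6
= 170492983.29 / 1e6
= 170.493 MPa

170.493


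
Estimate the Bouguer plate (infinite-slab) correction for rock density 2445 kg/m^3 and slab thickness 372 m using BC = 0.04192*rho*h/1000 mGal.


BC = 0.04192 * rho * h / 1000
= 0.04192 * 2445 * 372 / 1000
= 38.1279 mGal

38.1279


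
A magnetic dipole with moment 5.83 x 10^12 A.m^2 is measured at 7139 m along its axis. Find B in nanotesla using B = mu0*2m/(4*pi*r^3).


m = 5.83 x 10^12 = 5830000000000 A.m^2
2m = 11660000000000 A.m^2
r^3 = 7139^3 = 363841426619
B = (4pi*10^-7) * 11660000000000 / (4*pi * 363841426619) * 1e9
= 14652388.136343 / 4572166211751.52 * 1e9
= 3204.6928 nT

3204.6928


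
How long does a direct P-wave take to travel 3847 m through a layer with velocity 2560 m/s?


t = x / V
= 3847 / 2560
= 1.5027 s

1.5027


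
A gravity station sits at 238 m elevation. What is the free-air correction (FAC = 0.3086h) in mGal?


FAC = 0.3086 * h
= 0.3086 * 238
= 73.4468 mGal

73.4468


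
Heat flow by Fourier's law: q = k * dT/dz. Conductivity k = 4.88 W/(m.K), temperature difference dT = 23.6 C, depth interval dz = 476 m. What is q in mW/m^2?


q = k * dT / dz * 1000
= 4.88 * 23.6 / 476 * 1000
= 0.24195 * 1000
= 241.9496 mW/m^2

241.9496


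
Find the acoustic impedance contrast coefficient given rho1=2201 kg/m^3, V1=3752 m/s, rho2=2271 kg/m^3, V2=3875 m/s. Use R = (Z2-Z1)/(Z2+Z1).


Z1 = 2201 * 3752 = 8258152
Z2 = 2271 * 3875 = 8800125
R = (8800125 - 8258152) / (8800125 + 8258152) = 541973 / 17058277 = 0.0318

0.0318


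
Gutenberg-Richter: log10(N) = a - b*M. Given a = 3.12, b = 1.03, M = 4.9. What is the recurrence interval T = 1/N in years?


log10(N) = 3.12 - 1.03*4.9 = -1.927
N = 10^-1.927 = 0.01183
T = 1/N = 1/0.01183 = 84.5279 years

84.5279


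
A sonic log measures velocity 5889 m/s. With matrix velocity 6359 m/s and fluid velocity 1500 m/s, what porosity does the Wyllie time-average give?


1/V - 1/Vm = 1/5889 - 1/6359 = 1.255e-05
1/Vf - 1/Vm = 1/1500 - 1/6359 = 0.00050941
phi = 1.255e-05 / 0.00050941 = 0.0246

0.0246


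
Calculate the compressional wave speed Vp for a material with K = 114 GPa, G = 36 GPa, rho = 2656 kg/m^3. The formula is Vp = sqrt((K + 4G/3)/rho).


First compute the effective modulus:
K + 4G/3 = 114e9 + 4*36e9/3 = 162000000000.0 Pa
Then divide by density:
162000000000.0 / 2656 = 60993975.9036 Pa/(kg/m^3)
Take the square root:
Vp = sqrt(60993975.9036) = 7809.86 m/s

7809.86


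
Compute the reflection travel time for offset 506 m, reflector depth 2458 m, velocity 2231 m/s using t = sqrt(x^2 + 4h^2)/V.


x^2 + 4h^2 = 506^2 + 4*2458^2 = 256036 + 24167056 = 24423092
sqrt(24423092) = 4941.9725
t = 4941.9725 / 2231 = 2.2151 s

2.2151


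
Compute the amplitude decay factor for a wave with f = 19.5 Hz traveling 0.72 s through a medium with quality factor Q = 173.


pi*f*t/Q = pi*19.5*0.72/173 = 0.254959
A/A0 = exp(-0.254959) = 0.774948

0.774948


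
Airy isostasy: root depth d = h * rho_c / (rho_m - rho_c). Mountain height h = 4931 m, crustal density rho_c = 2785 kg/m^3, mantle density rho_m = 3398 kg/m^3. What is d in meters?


rho_m - rho_c = 3398 - 2785 = 613
d = 4931 * 2785 / 613
= 13732835 / 613
= 22402.67 m

22402.67


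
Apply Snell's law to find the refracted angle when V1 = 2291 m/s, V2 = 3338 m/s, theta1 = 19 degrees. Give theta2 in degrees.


sin(theta1) = sin(19 deg) = 0.325568
sin(theta2) = V2/V1 * sin(theta1) = 3338/2291 * 0.325568 = 0.474355
theta2 = arcsin(0.474355) = 28.3173 degrees

28.3173


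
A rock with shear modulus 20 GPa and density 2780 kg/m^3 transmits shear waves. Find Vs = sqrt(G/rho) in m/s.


Convert G to Pa: G = 20e9 Pa
Compute G/rho = 20e9 / 2780 = 7194244.6043
Vs = sqrt(7194244.6043) = 2682.21 m/s

2682.21


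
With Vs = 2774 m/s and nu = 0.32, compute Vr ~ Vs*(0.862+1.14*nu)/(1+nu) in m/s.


Numerator factor = 0.862 + 1.14*0.32 = 1.2268
Denominator = 1 + 0.32 = 1.32
Vr = 2774 * 1.2268 / 1.32 = 2578.14 m/s

2578.14


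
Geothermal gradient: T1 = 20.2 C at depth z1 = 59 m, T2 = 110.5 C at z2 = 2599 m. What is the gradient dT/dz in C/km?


dT = 110.5 - 20.2 = 90.3 C
dz = 2599 - 59 = 2540 m
gradient = dT/dz * 1000 = 90.3/2540 * 1000 = 35.5512 C/km

35.5512


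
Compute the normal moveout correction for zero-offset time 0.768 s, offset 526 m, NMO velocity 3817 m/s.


x/Vnmo = 526/3817 = 0.137805
(x/Vnmo)^2 = 0.01899
t0^2 = 0.589824
sqrt(0.589824 + 0.01899) = 0.780265
dt = 0.780265 - 0.768 = 0.012265

0.012265


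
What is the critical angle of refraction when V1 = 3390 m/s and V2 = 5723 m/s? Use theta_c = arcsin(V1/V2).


V1/V2 = 3390/5723 = 0.592347
theta_c = arcsin(0.592347) = 36.3237 degrees

36.3237


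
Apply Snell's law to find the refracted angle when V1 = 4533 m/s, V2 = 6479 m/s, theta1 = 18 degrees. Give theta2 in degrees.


sin(theta1) = sin(18 deg) = 0.309017
sin(theta2) = V2/V1 * sin(theta1) = 6479/4533 * 0.309017 = 0.441677
theta2 = arcsin(0.441677) = 26.2109 degrees

26.2109


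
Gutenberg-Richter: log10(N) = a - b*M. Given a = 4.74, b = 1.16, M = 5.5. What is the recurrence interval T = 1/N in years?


log10(N) = 4.74 - 1.16*5.5 = -1.64
N = 10^-1.64 = 0.022909
T = 1/N = 1/0.022909 = 43.6516 years

43.6516


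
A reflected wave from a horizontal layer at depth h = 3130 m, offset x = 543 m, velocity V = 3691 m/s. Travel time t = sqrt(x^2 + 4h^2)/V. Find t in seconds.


x^2 + 4h^2 = 543^2 + 4*3130^2 = 294849 + 39187600 = 39482449
sqrt(39482449) = 6283.5061
t = 6283.5061 / 3691 = 1.7024 s

1.7024


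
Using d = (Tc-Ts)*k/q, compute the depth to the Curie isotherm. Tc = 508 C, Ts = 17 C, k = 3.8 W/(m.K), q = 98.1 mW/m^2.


T_Curie - T_surf = 508 - 17 = 491 C
Convert q to W/m^2: 98.1 mW/m^2 = 0.0981 W/m^2
d = 491 * 3.8 / 0.0981 = 19019.37 m

19019.37


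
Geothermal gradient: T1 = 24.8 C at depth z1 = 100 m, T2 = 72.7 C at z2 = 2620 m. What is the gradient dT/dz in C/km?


dT = 72.7 - 24.8 = 47.9 C
dz = 2620 - 100 = 2520 m
gradient = dT/dz * 1000 = 47.9/2520 * 1000 = 19.0079 C/km

19.0079


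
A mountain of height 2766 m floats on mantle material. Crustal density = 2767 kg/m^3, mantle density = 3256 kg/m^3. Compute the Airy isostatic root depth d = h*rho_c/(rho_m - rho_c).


rho_m - rho_c = 3256 - 2767 = 489
d = 2766 * 2767 / 489
= 7653522 / 489
= 15651.37 m

15651.37


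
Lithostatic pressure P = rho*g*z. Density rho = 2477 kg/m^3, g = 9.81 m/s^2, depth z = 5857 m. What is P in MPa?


P = rho * g * z / 1e6
= 2477 * 9.81 * 5857 / 1e6
= 142321410.09 / 1e6
= 142.3214 MPa

142.3214


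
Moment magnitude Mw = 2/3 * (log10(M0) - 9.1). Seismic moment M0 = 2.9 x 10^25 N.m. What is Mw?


log10(M0) = log10(2.9 x 10^25) = 25.4624
Mw = 2/3 * (25.4624 - 9.1)
= 2/3 * 16.3624
= 10.91

10.91


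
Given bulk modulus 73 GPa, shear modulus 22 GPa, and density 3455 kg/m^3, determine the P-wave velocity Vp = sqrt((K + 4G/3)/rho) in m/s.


First compute the effective modulus:
K + 4G/3 = 73e9 + 4*22e9/3 = 102333333333.33 Pa
Then divide by density:
102333333333.33 / 3455 = 29618909.7926 Pa/(kg/m^3)
Take the square root:
Vp = sqrt(29618909.7926) = 5442.33 m/s

5442.33


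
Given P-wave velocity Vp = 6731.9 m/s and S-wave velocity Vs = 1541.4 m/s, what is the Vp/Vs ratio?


Vp/Vs = 6731.9 / 1541.4
= 4.3674

4.3674


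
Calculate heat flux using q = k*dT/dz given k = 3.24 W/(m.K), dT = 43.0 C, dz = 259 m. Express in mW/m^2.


q = k * dT / dz * 1000
= 3.24 * 43.0 / 259 * 1000
= 0.537915 * 1000
= 537.9151 mW/m^2

537.9151


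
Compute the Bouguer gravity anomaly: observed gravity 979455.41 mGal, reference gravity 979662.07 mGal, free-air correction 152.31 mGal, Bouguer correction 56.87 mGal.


BA = g_obs - g_ref + FAC - BC
= 979455.41 - 979662.07 + 152.31 - 56.87
= -111.22 mGal

-111.22


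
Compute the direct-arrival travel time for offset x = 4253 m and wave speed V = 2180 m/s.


t = x / V
= 4253 / 2180
= 1.9509 s

1.9509


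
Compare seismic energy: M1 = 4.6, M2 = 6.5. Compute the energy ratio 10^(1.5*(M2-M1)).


M2 - M1 = 6.5 - 4.6 = 1.9
1.5 * 1.9 = 2.85
ratio = 10^2.85 = 707.95

707.95


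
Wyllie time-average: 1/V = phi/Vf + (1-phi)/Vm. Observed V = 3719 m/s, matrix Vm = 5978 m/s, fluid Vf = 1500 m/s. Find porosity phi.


1/V - 1/Vm = 1/3719 - 1/5978 = 0.00010161
1/Vf - 1/Vm = 1/1500 - 1/5978 = 0.00049939
phi = 0.00010161 / 0.00049939 = 0.2035

0.2035


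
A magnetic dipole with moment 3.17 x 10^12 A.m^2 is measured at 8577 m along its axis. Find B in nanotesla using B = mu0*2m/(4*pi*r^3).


m = 3.17 x 10^12 = 3170000000000 A.m^2
2m = 6340000000000 A.m^2
r^3 = 8577^3 = 630966396033
B = (4pi*10^-7) * 6340000000000 / (4*pi * 630966396033) * 1e9
= 7967078.969504 / 7928957577757.2 * 1e9
= 1004.8079 nT

1004.8079


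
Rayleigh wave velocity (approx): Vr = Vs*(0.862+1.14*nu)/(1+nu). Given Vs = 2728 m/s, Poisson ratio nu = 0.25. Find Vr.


Numerator factor = 0.862 + 1.14*0.25 = 1.147
Denominator = 1 + 0.25 = 1.25
Vr = 2728 * 1.147 / 1.25 = 2503.21 m/s

2503.21


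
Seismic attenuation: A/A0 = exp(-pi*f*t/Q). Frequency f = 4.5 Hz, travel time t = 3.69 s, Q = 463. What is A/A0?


pi*f*t/Q = pi*4.5*3.69/463 = 0.11267
A/A0 = exp(-0.11267) = 0.893446

0.893446


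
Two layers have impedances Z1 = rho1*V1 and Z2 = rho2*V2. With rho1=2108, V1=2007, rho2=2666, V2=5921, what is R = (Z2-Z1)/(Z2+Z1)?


Z1 = 2108 * 2007 = 4230756
Z2 = 2666 * 5921 = 15785386
R = (15785386 - 4230756) / (15785386 + 4230756) = 11554630 / 20016142 = 0.5773

0.5773


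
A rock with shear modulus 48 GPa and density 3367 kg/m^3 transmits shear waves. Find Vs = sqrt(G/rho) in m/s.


Convert G to Pa: G = 48e9 Pa
Compute G/rho = 48e9 / 3367 = 14256014.256
Vs = sqrt(14256014.256) = 3775.71 m/s

3775.71


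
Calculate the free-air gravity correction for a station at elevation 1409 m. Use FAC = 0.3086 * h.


FAC = 0.3086 * h
= 0.3086 * 1409
= 434.8174 mGal

434.8174


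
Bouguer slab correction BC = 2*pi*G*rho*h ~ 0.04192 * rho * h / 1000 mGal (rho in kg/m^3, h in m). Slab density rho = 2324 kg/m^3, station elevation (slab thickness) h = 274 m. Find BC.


BC = 0.04192 * rho * h / 1000
= 0.04192 * 2324 * 274 / 1000
= 26.6936 mGal

26.6936


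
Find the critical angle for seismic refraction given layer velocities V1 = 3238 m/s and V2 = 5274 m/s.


V1/V2 = 3238/5274 = 0.613955
theta_c = arcsin(0.613955) = 37.876 degrees

37.876


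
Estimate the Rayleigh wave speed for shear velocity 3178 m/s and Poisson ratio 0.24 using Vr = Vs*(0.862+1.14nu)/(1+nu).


Numerator factor = 0.862 + 1.14*0.24 = 1.1356
Denominator = 1 + 0.24 = 1.24
Vr = 3178 * 1.1356 / 1.24 = 2910.43 m/s

2910.43


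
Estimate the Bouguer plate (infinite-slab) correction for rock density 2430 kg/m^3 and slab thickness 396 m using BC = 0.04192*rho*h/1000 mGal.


BC = 0.04192 * rho * h / 1000
= 0.04192 * 2430 * 396 / 1000
= 40.3388 mGal

40.3388


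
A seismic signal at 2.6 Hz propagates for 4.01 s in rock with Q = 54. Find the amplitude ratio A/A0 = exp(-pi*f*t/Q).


pi*f*t/Q = pi*2.6*4.01/54 = 0.60656
A/A0 = exp(-0.60656) = 0.545223

0.545223


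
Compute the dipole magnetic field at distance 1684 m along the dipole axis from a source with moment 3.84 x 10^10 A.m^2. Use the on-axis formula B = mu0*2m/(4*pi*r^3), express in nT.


m = 3.84 x 10^10 = 38400000000 A.m^2
2m = 76800000000 A.m^2
r^3 = 1684^3 = 4775581504
B = (4pi*10^-7) * 76800000000 / (4*pi * 4775581504) * 1e9
= 96509.726318 / 60011727078.34 * 1e9
= 1608.1811 nT

1608.1811


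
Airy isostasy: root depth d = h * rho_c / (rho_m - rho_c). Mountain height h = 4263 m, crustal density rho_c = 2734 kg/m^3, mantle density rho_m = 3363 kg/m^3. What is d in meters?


rho_m - rho_c = 3363 - 2734 = 629
d = 4263 * 2734 / 629
= 11655042 / 629
= 18529.48 m

18529.48


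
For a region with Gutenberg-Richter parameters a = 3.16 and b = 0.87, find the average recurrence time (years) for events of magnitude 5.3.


log10(N) = 3.16 - 0.87*5.3 = -1.451
N = 10^-1.451 = 0.0354
T = 1/N = 1/0.0354 = 28.2488 years

28.2488


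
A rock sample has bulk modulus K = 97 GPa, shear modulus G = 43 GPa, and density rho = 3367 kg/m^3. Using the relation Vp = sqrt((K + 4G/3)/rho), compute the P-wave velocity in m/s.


First compute the effective modulus:
K + 4G/3 = 97e9 + 4*43e9/3 = 154333333333.33 Pa
Then divide by density:
154333333333.33 / 3367 = 45837045.837 Pa/(kg/m^3)
Take the square root:
Vp = sqrt(45837045.837) = 6770.31 m/s

6770.31


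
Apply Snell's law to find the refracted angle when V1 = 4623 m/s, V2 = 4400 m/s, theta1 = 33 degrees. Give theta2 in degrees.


sin(theta1) = sin(33 deg) = 0.544639
sin(theta2) = V2/V1 * sin(theta1) = 4400/4623 * 0.544639 = 0.518367
theta2 = arcsin(0.518367) = 31.2228 degrees

31.2228


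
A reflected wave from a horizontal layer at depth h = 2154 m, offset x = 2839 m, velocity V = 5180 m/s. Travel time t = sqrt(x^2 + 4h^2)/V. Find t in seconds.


x^2 + 4h^2 = 2839^2 + 4*2154^2 = 8059921 + 18558864 = 26618785
sqrt(26618785) = 5159.3396
t = 5159.3396 / 5180 = 0.996 s

0.996


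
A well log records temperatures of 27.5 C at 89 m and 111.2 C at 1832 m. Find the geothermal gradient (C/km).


dT = 111.2 - 27.5 = 83.7 C
dz = 1832 - 89 = 1743 m
gradient = dT/dz * 1000 = 83.7/1743 * 1000 = 48.0207 C/km

48.0207


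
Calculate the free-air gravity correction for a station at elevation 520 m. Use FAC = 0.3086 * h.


FAC = 0.3086 * h
= 0.3086 * 520
= 160.472 mGal

160.472


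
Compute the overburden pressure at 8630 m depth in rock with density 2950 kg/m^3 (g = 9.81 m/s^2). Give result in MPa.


P = rho * g * z / 1e6
= 2950 * 9.81 * 8630 / 1e6
= 249747885.0 / 1e6
= 249.7479 MPa

249.7479


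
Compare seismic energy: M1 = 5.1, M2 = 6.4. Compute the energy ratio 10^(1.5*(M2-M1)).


M2 - M1 = 6.4 - 5.1 = 1.3
1.5 * 1.3 = 1.95
ratio = 10^1.95 = 89.13

89.13


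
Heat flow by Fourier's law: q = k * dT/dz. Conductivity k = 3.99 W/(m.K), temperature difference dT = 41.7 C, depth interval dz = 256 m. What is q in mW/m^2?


q = k * dT / dz * 1000
= 3.99 * 41.7 / 256 * 1000
= 0.649934 * 1000
= 649.9336 mW/m^2

649.9336


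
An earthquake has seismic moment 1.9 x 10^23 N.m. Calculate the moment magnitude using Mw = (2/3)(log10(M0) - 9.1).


log10(M0) = log10(1.9 x 10^23) = 23.2788
Mw = 2/3 * (23.2788 - 9.1)
= 2/3 * 14.1788
= 9.45

9.45


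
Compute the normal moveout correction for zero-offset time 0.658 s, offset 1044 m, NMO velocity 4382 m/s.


x/Vnmo = 1044/4382 = 0.238247
(x/Vnmo)^2 = 0.056762
t0^2 = 0.432964
sqrt(0.432964 + 0.056762) = 0.699804
dt = 0.699804 - 0.658 = 0.041804

0.041804


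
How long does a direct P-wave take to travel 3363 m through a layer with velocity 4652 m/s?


t = x / V
= 3363 / 4652
= 0.7229 s

0.7229


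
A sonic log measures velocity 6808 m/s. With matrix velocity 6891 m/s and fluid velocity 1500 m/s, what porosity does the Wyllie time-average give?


1/V - 1/Vm = 1/6808 - 1/6891 = 1.77e-06
1/Vf - 1/Vm = 1/1500 - 1/6891 = 0.00052155
phi = 1.77e-06 / 0.00052155 = 0.0034

0.0034


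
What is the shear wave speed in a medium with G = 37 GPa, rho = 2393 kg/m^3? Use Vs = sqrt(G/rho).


Convert G to Pa: G = 37e9 Pa
Compute G/rho = 37e9 / 2393 = 15461763.4768
Vs = sqrt(15461763.4768) = 3932.14 m/s

3932.14


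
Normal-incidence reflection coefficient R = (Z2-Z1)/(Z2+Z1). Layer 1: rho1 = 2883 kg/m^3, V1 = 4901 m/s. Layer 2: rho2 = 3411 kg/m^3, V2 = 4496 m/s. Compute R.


Z1 = 2883 * 4901 = 14129583
Z2 = 3411 * 4496 = 15335856
R = (15335856 - 14129583) / (15335856 + 14129583) = 1206273 / 29465439 = 0.0409

0.0409


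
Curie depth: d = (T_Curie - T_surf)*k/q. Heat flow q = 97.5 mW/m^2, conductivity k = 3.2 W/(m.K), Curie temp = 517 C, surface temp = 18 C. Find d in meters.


T_Curie - T_surf = 517 - 18 = 499 C
Convert q to W/m^2: 97.5 mW/m^2 = 0.0975 W/m^2
d = 499 * 3.2 / 0.0975 = 16377.44 m

16377.44


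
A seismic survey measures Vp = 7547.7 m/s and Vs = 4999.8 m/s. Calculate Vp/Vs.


Vp/Vs = 7547.7 / 4999.8
= 1.5096

1.5096


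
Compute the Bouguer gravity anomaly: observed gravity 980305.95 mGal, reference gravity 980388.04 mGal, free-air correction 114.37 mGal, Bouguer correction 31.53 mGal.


BA = g_obs - g_ref + FAC - BC
= 980305.95 - 980388.04 + 114.37 - 31.53
= 0.75 mGal

0.75


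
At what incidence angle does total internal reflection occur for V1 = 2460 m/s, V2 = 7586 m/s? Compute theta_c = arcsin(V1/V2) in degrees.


V1/V2 = 2460/7586 = 0.324282
theta_c = arcsin(0.324282) = 18.9221 degrees

18.9221


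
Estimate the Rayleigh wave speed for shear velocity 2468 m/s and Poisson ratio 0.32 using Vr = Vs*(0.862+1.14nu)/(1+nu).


Numerator factor = 0.862 + 1.14*0.32 = 1.2268
Denominator = 1 + 0.32 = 1.32
Vr = 2468 * 1.2268 / 1.32 = 2293.74 m/s

2293.74


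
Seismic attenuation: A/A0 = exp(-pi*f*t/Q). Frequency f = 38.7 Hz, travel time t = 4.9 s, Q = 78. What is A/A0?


pi*f*t/Q = pi*38.7*4.9/78 = 7.637695
A/A0 = exp(-7.637695) = 0.000482

4.820000e-04


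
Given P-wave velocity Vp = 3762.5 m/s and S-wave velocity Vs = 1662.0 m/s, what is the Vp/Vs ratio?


Vp/Vs = 3762.5 / 1662.0
= 2.2638

2.2638


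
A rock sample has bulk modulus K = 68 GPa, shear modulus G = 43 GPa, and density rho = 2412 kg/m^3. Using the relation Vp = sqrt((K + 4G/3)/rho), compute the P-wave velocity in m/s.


First compute the effective modulus:
K + 4G/3 = 68e9 + 4*43e9/3 = 125333333333.33 Pa
Then divide by density:
125333333333.33 / 2412 = 51962410.1714 Pa/(kg/m^3)
Take the square root:
Vp = sqrt(51962410.1714) = 7208.5 m/s

7208.5


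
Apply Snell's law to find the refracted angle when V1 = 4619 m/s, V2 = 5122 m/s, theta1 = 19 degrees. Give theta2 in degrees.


sin(theta1) = sin(19 deg) = 0.325568
sin(theta2) = V2/V1 * sin(theta1) = 5122/4619 * 0.325568 = 0.361022
theta2 = arcsin(0.361022) = 21.163 degrees

21.163


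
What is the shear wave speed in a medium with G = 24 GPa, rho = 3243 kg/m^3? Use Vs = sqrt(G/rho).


Convert G to Pa: G = 24e9 Pa
Compute G/rho = 24e9 / 3243 = 7400555.0416
Vs = sqrt(7400555.0416) = 2720.4 m/s

2720.4


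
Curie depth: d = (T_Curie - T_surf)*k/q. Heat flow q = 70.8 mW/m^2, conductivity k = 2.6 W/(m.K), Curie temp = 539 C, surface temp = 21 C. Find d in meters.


T_Curie - T_surf = 539 - 21 = 518 C
Convert q to W/m^2: 70.8 mW/m^2 = 0.0708 W/m^2
d = 518 * 2.6 / 0.0708 = 19022.6 m

19022.6


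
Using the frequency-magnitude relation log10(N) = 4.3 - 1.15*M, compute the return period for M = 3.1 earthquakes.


log10(N) = 4.3 - 1.15*3.1 = 0.735
N = 10^0.735 = 5.432503
T = 1/N = 1/5.432503 = 0.1841 years

0.1841


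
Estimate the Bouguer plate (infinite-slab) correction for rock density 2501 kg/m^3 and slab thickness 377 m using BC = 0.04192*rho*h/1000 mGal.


BC = 0.04192 * rho * h / 1000
= 0.04192 * 2501 * 377 / 1000
= 39.5254 mGal

39.5254
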